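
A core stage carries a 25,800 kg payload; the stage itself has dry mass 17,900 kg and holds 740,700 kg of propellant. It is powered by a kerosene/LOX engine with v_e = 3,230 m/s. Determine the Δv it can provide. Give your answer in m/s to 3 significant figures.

m₀ = payload + dry + propellant = 25,800 + 17,900 + 740,700 = 784,400 kg.
m_f = payload + dry = 25,800 + 17,900 = 43,700 kg.
Rocket equation: Δv = v_e · ln(m₀/m_f) = 3230.0 × ln(17.95) = 3230.0 × 2.8876 ≈ 9326.9 m/s.

Δv ≈ 9330 m/s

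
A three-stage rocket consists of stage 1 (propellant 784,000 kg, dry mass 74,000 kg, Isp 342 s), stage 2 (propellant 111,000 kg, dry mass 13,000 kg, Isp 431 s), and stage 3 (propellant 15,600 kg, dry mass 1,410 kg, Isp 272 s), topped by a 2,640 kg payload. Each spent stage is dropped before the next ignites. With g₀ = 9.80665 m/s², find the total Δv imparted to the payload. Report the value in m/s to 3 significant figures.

Δv ≈ 15600 m/s

Ignition mass of stage 1 = 784,000+74,000 + 111,000+13,000 + 15,600+1,410 + 2,640 = 1,001,650 kg.
Stage 1: m₀ = 1,001,650 kg, m_f = 1,001,650 − 784,000 = 217,650 kg; Δv = 342×9.80665×ln(4.602) = 3353.9×1.5265 ≈ 5120 m/s.
Stage 2: m₀ = 143,650 kg, m_f = 143,650 − 111,000 = 32,650 kg; Δv = 431×9.80665×ln(4.4) = 4226.7×1.4815 ≈ 6262 m/s.
Stage 3: m₀ = 19,650 kg, m_f = 19,650 − 15,600 = 4,050 kg; Δv = 272×9.80665×ln(4.852) = 2667.4×1.5794 ≈ 4213 m/s.
Total Δv = 5120 + 6262 + 4213 = 15595 m/s.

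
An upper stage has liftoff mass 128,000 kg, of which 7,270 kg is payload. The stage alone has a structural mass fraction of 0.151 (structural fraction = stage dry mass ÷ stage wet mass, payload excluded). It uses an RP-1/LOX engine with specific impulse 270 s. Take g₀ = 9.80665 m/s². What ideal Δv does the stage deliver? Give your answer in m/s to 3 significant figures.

Stage wet mass = m₀ − payload = 128,000 − 7,270 = 120,730 kg.
Stage dry mass = ε × stage wet mass = 0.151 × 120,730 = 18,230.2 kg.
Burnout mass m_f = stage dry + payload = 18,230.2 + 7,270 = 25,500.2 kg.
v_e = Isp · g₀ = 270 × 9.80665 = 2647.8 m/s.
By the Tsiolkovsky rocket equation, Δv = v_e · ln(128,000/25,500.2) = 2647.8 × ln(5.02) = 2647.8 × 1.6133 ≈ 4272 m/s.

Δv ≈ 4270 m/s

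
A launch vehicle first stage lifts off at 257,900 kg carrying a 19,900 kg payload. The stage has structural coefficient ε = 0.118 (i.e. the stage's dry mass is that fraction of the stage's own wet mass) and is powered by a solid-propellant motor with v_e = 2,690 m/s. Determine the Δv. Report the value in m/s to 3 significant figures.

Stage wet mass = m₀ − payload = 257,900 − 19,900 = 238,000 kg.
Stage dry mass = ε × stage wet mass = 0.118 × 238,000 = 28,084 kg.
Burnout mass m_f = stage dry + payload = 28,084 + 19,900 = 47,984 kg.
Δv = v_e · ln(257,900/47,984) = 2690.0 × ln(5.375) = 2690.0 × 1.6817 ≈ 4524 m/s.

Δv ≈ 4520 m/s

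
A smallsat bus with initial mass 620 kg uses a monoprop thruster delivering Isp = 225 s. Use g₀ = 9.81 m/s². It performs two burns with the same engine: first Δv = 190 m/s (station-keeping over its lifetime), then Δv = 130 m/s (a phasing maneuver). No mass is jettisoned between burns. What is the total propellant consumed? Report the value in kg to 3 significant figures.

total propellant consumed ≈ 83.7 kg

v_e = Isp · g₀ = 225 × 9.81 = 2207.2 m/s.
After the first burn: m = 620 × exp(−190/2207.2) = 620 × 0.91752 = 568.862 kg.
After the second burn: m = 568.862 × exp(−130/2207.2) = 568.862 × 0.94280 = 536.323 kg.
Total propellant = m₀ − m_final = 620 − 536.323 = 83.677 kg.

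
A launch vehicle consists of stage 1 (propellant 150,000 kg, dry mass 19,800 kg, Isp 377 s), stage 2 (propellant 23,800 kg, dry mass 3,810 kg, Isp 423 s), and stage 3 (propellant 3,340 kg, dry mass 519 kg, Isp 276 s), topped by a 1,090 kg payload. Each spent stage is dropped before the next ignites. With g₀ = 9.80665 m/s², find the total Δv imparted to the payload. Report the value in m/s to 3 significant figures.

Δv ≈ 13500 m/s

Ignition mass of stage 1 = 150,000+19,800 + 23,800+3,810 + 3,340+519 + 1,090 = 202,359 kg.
Stage 1: m₀ = 202,359 kg, m_f = 202,359 − 150,000 = 52,359 kg; Δv = 377×9.80665×ln(3.865) = 3697.1×1.3519 ≈ 4998 m/s.
Stage 2: m₀ = 32,559 kg, m_f = 32,559 − 23,800 = 8,759 kg; Δv = 423×9.80665×ln(3.717) = 4148.2×1.3130 ≈ 5446 m/s.
Stage 3: m₀ = 4,949 kg, m_f = 4,949 − 3,340 = 1,609 kg; Δv = 276×9.80665×ln(3.076) = 2706.6×1.1236 ≈ 3041 m/s.
Total Δv = 4998 + 5446 + 3041 = 13485 m/s.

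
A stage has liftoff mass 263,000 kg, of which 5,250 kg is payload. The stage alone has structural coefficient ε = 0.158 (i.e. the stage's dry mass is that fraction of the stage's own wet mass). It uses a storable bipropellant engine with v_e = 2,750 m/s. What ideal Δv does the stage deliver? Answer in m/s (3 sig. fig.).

Stage wet mass = m₀ − payload = 263,000 − 5,250 = 257,750 kg.
Stage dry mass = ε × stage wet mass = 0.158 × 257,750 = 40,724.5 kg.
Burnout mass m_f = stage dry + payload = 40,724.5 + 5,250 = 45,974.5 kg.
Rocket equation: Δv = v_e · ln(263,000/45,974.5) = 2750.0 × ln(5.721) = 2750.0 × 1.7441 ≈ 4796 m/s.

Δv ≈ 4800 m/s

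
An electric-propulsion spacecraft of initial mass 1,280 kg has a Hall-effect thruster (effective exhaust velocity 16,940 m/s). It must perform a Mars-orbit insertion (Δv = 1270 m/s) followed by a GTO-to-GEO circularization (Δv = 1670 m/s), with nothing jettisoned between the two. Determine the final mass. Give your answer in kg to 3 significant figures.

final mass ≈ 1080 kg

After the first burn: m = 1280 × exp(−1270/16940.0) = 1280 × 0.92777 = 1,187.55 kg.
After the second burn: m = 1,187.55 × exp(−1670/16940.0) = 1,187.55 × 0.90612 = 1,076.06 kg.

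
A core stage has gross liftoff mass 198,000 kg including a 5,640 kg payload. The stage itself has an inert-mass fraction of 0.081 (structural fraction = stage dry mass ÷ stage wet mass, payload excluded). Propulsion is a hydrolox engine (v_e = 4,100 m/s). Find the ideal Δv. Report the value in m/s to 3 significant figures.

Stage wet mass = m₀ − payload = 198,000 − 5,640 = 192,360 kg.
Stage dry mass = ε × stage wet mass = 0.081 × 192,360 = 15,581.2 kg.
Burnout mass m_f = stage dry + payload = 15,581.2 + 5,640 = 21,221.2 kg.
Rocket equation: Δv = v_e · ln(198,000/21,221.2) = 4100.0 × ln(9.33) = 4100.0 × 2.2333 ≈ 9156 m/s.

Δv ≈ 9160 m/s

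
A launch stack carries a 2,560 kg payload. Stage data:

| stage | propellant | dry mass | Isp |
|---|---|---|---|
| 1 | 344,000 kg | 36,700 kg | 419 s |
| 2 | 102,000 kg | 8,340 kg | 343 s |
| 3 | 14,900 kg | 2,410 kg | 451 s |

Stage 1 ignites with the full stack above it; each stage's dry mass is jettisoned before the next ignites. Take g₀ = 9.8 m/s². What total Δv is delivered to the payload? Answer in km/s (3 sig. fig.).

Δv ≈ 15.9 km/s

Ignition mass of stage 1 = 344,000+36,700 + 102,000+8,340 + 14,900+2,410 + 2,560 = 510,910 kg.
Stage 1: m₀ = 510,910 kg, m_f = 510,910 − 344,000 = 166,910 kg; Δv = 419×9.8×ln(3.061) = 4106.2×1.1187 ≈ 4594 m/s.
Stage 2: m₀ = 130,210 kg, m_f = 130,210 − 102,000 = 28,210 kg; Δv = 343×9.8×ln(4.616) = 3361.4×1.5295 ≈ 5141 m/s.
Stage 3: m₀ = 19,870 kg, m_f = 19,870 − 14,900 = 4,970 kg; Δv = 451×9.8×ln(3.998) = 4419.8×1.3858 ≈ 6125 m/s.
Total Δv = 4594 + 5141 + 6125 = 15860 m/s.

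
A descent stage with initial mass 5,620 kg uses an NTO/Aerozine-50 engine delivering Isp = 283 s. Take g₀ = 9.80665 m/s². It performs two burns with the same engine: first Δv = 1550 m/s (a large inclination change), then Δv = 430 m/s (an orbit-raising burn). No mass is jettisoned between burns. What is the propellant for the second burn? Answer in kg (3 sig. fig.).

propellant for the second burn ≈ 461 kg

v_e = Isp · g₀ = 283 × 9.80665 = 2775.3 m/s.
After the first burn: m = 5620 × exp(−1550/2775.3) = 5620 × 0.57207 = 3,215.03 kg.
After the second burn: m = 3,215.03 × exp(−430/2775.3) = 3,215.03 × 0.85647 = 2,753.58 kg.
Second-burn propellant = 3,215.03 − 2,753.58 = 461.45 kg.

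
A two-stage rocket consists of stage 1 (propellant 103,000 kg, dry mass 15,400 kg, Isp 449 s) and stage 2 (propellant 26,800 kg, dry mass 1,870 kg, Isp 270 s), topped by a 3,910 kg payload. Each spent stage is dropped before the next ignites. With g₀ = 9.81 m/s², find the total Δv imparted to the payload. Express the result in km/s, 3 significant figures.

Ignition mass of stage 1 = 103,000+15,400 + 26,800+1,870 + 3,910 = 150,980 kg.
Stage 1: m₀ = 150,980 kg, m_f = 150,980 − 103,000 = 47,980 kg; Δv = 449×9.81×ln(3.147) = 4404.7×1.1464 ≈ 5049 m/s.
Stage 2: m₀ = 32,580 kg, m_f = 32,580 − 26,800 = 5,780 kg; Δv = 270×9.81×ln(5.637) = 2648.7×1.7293 ≈ 4580 m/s.
Total Δv = 5049 + 4580 = 9629 m/s.

Δv ≈ 9.63 km/s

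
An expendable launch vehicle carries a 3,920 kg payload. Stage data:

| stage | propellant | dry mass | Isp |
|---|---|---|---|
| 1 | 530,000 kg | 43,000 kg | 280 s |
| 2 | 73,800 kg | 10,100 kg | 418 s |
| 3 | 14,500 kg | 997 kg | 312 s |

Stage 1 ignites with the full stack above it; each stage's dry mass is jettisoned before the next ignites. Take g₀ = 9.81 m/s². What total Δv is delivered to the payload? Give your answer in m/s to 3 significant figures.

Ignition mass of stage 1 = 530,000+43,000 + 73,800+10,100 + 14,500+997 + 3,920 = 676,317 kg.
Stage 1: m₀ = 676,317 kg, m_f = 676,317 − 530,000 = 146,317 kg; Δv = 280×9.81×ln(4.622) = 2746.8×1.5309 ≈ 4205 m/s.
Stage 2: m₀ = 103,317 kg, m_f = 103,317 − 73,800 = 29,517 kg; Δv = 418×9.81×ln(3.5) = 4100.6×1.2528 ≈ 5137 m/s.
Stage 3: m₀ = 19,417 kg, m_f = 19,417 − 14,500 = 4,917 kg; Δv = 312×9.81×ln(3.949) = 3060.7×1.3735 ≈ 4204 m/s.
Total Δv = 4205 + 5137 + 4204 = 13546 m/s.

Δv ≈ 13500 m/s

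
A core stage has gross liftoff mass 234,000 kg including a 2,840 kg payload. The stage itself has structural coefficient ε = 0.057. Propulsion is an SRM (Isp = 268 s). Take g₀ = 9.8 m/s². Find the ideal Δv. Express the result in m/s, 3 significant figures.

Δv ≈ 7040 m/s

Stage wet mass = m₀ − payload = 234,000 − 2,840 = 231,160 kg.
Stage dry mass = ε × stage wet mass = 0.057 × 231,160 = 13,176.1 kg.
Burnout mass m_f = stage dry + payload = 13,176.1 + 2,840 = 16,016.1 kg.
v_e = Isp · g₀ = 268 × 9.8 = 2626.4 m/s.
Using Δv = v_e ln(m₀/m_f): Δv = v_e · ln(234,000/16,016.1) = 2626.4 × ln(14.61) = 2626.4 × 2.6817 ≈ 7043 m/s.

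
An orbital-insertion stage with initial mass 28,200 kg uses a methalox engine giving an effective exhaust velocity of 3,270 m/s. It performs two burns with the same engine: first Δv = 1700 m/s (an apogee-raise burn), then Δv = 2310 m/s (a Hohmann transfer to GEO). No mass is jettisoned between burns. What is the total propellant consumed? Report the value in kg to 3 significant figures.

After the first burn: m = 28200 × exp(−1700/3270.0) = 28200 × 0.59459 = 16,767.4 kg.
After the second burn: m = 16,767.4 × exp(−2310/3270.0) = 16,767.4 × 0.49341 = 8,273.2 kg.
Total propellant = m₀ − m_final = 28200 − 8,273.2 = 19,926.8 kg.

total propellant consumed ≈ 19900 kg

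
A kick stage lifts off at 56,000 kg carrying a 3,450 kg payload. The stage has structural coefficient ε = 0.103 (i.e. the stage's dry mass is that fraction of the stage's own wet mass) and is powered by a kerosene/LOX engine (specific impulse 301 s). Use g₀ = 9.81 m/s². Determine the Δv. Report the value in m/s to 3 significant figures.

Stage wet mass = m₀ − payload = 56,000 − 3,450 = 52,550 kg.
Stage dry mass = ε × stage wet mass = 0.103 × 52,550 = 5,412.65 kg.
Burnout mass m_f = stage dry + payload = 5,412.65 + 3,450 = 8,862.65 kg.
v_e = Isp · g₀ = 301 × 9.81 = 2952.8 m/s.
Using Δv = v_e ln(m₀/m_f): Δv = v_e · ln(56,000/8,862.65) = 2952.8 × ln(6.319) = 2952.8 × 1.8435 ≈ 5444 m/s.

Δv ≈ 5440 m/s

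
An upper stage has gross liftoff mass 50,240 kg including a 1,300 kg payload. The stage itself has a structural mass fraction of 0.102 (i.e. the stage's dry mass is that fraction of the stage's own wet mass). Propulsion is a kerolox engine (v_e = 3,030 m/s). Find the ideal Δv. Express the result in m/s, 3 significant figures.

Δv ≈ 6290 m/s

Stage wet mass = m₀ − payload = 50,240 − 1,300 = 48,940 kg.
Stage dry mass = ε × stage wet mass = 0.102 × 48,940 = 4,991.88 kg.
Burnout mass m_f = stage dry + payload = 4,991.88 + 1,300 = 6,291.88 kg.
Using Δv = v_e ln(m₀/m_f): Δv = v_e · ln(50,240/6,291.88) = 3030.0 × ln(7.985) = 3030.0 × 2.0776 ≈ 6295 m/s.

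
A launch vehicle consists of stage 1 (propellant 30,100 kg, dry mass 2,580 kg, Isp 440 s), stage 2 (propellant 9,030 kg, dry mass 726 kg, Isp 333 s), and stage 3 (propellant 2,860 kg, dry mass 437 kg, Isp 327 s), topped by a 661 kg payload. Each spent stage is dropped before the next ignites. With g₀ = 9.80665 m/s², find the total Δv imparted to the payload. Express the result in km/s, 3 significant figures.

Δv ≈ 12.1 km/s

Ignition mass of stage 1 = 30,100+2,580 + 9,030+726 + 2,860+437 + 661 = 46,394 kg.
Stage 1: m₀ = 46,394 kg, m_f = 46,394 − 30,100 = 16,294 kg; Δv = 440×9.80665×ln(2.847) = 4314.9×1.0464 ≈ 4515 m/s.
Stage 2: m₀ = 13,714 kg, m_f = 13,714 − 9,030 = 4,684 kg; Δv = 333×9.80665×ln(2.928) = 3265.6×1.0743 ≈ 3508 m/s.
Stage 3: m₀ = 3,958 kg, m_f = 3,958 − 2,860 = 1,098 kg; Δv = 327×9.80665×ln(3.605) = 3206.8×1.2822 ≈ 4112 m/s.
Total Δv = 4515 + 3508 + 4112 = 12135 m/s.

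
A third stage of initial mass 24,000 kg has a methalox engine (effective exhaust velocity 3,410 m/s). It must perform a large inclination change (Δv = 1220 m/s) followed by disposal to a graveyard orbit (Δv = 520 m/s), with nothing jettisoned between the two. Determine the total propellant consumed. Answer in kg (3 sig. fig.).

total propellant consumed ≈ 9590 kg

After the first burn: m = 24000 × exp(−1220/3410.0) = 24000 × 0.69923 = 16,781.5 kg.
After the second burn: m = 16,781.5 × exp(−520/3410.0) = 16,781.5 × 0.85857 = 14,408.1 kg.
Total propellant = m₀ − m_final = 24000 − 14,408.1 = 9,591.9 kg.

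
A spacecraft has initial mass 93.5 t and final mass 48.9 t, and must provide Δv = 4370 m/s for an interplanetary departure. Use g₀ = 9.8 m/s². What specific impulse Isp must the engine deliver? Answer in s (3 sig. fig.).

Isp ≈ 688 s

ln(m₀/m_f) = ln(93500/48900) = ln(1.912) = 0.6482.
Using Δv = v_e ln(m₀/m_f): v_e = Δv / ln(m₀/m_f) = 4370 / 0.6482 = 6741.9 m/s.
Isp = v_e / g₀ = 6741.9 / 9.8 = 688.0 s.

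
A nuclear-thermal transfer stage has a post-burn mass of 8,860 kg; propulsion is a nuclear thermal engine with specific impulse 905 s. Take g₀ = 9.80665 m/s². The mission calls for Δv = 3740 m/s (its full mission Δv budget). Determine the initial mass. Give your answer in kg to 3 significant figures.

initial mass ≈ 13500 kg

v_e = Isp · g₀ = 905 × 9.80665 = 8875.0 m/s.
m₀/m_f = exp(Δv / v_e) = exp(3740 / 8875.0) = exp(0.4214) = 1.5241.
m₀ = m_f × 1.5241 = 8,860 × 1.5241 = 13,503.5 kg.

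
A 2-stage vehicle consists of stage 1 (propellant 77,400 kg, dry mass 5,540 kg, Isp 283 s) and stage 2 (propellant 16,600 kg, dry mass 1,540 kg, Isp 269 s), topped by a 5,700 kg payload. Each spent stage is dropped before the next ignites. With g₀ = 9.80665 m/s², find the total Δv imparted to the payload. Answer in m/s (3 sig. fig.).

Δv ≈ 6730 m/s

Ignition mass of stage 1 = 77,400+5,540 + 16,600+1,540 + 5,700 = 106,780 kg.
Stage 1: m₀ = 106,780 kg, m_f = 106,780 − 77,400 = 29,380 kg; Δv = 283×9.80665×ln(3.634) = 2775.3×1.2905 ≈ 3581 m/s.
Stage 2: m₀ = 23,840 kg, m_f = 23,840 − 16,600 = 7,240 kg; Δv = 269×9.80665×ln(3.293) = 2638.0×1.1917 ≈ 3144 m/s.
Total Δv = 3581 + 3144 = 6725 m/s.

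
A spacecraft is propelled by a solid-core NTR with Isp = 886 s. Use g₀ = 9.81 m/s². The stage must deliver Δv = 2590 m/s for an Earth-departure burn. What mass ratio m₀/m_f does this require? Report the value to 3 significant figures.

mass ratio ≈ 1.35

v_e = Isp · g₀ = 886 × 9.81 = 8691.7 m/s.
By the Tsiolkovsky rocket equation, m₀/m_f = exp(Δv / v_e) = exp(2590 / 8691.7) = exp(0.2980) = 1.3471.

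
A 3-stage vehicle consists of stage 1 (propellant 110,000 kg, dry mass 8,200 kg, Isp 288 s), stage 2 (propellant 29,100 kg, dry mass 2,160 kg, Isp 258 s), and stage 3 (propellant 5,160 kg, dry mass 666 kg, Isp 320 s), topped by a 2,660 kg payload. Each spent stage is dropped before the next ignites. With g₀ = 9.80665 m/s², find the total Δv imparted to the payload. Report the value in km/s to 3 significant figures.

Ignition mass of stage 1 = 110,000+8,200 + 29,100+2,160 + 5,160+666 + 2,660 = 157,946 kg.
Stage 1: m₀ = 157,946 kg, m_f = 157,946 − 110,000 = 47,946 kg; Δv = 288×9.80665×ln(3.294) = 2824.3×1.1922 ≈ 3367 m/s.
Stage 2: m₀ = 39,746 kg, m_f = 39,746 − 29,100 = 10,646 kg; Δv = 258×9.80665×ln(3.733) = 2530.1×1.3173 ≈ 3333 m/s.
Stage 3: m₀ = 8,486 kg, m_f = 8,486 − 5,160 = 3,326 kg; Δv = 320×9.80665×ln(2.551) = 3138.1×0.9366 ≈ 2939 m/s.
Total Δv = 3367 + 3333 + 2939 = 9639 m/s.

Δv ≈ 9.64 km/s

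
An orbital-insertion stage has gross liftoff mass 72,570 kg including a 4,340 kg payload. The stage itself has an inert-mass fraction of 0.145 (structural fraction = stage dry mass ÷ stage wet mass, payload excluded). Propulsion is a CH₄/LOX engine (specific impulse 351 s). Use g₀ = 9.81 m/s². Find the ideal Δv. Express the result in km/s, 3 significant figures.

Stage wet mass = m₀ − payload = 72,570 − 4,340 = 68,230 kg.
Stage dry mass = ε × stage wet mass = 0.145 × 68,230 = 9,893.35 kg.
Burnout mass m_f = stage dry + payload = 9,893.35 + 4,340 = 14,233.35 kg.
v_e = Isp · g₀ = 351 × 9.81 = 3443.3 m/s.
Rocket equation: Δv = v_e · ln(72,570/14,233.35) = 3443.3 × ln(5.099) = 3443.3 × 1.6290 ≈ 5609 m/s.

Δv ≈ 5.61 km/s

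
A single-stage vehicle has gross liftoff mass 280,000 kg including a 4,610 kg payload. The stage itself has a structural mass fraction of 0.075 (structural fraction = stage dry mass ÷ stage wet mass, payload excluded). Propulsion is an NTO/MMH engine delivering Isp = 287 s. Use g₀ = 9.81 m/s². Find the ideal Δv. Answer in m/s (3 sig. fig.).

Δv ≈ 6770 m/s

Stage wet mass = m₀ − payload = 280,000 − 4,610 = 275,390 kg.
Stage dry mass = ε × stage wet mass = 0.075 × 275,390 = 20,654.3 kg.
Burnout mass m_f = stage dry + payload = 20,654.3 + 4,610 = 25,264.3 kg.
v_e = Isp · g₀ = 287 × 9.81 = 2815.5 m/s.
Δv = v_e · ln(280,000/25,264.3) = 2815.5 × ln(11.08) = 2815.5 × 2.4054 ≈ 6772 m/s.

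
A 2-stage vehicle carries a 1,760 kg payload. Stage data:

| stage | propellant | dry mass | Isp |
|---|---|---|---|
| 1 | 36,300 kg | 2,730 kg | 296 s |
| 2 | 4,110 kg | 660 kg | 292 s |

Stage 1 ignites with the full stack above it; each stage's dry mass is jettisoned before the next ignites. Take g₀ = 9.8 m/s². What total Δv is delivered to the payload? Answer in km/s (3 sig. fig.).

Ignition mass of stage 1 = 36,300+2,730 + 4,110+660 + 1,760 = 45,560 kg.
Stage 1: m₀ = 45,560 kg, m_f = 45,560 − 36,300 = 9,260 kg; Δv = 296×9.8×ln(4.92) = 2900.8×1.5933 ≈ 4622 m/s.
Stage 2: m₀ = 6,530 kg, m_f = 6,530 − 4,110 = 2,420 kg; Δv = 292×9.8×ln(2.698) = 2861.6×0.9926 ≈ 2841 m/s.
Total Δv = 4622 + 2841 = 7463 m/s.

Δv ≈ 7.46 km/s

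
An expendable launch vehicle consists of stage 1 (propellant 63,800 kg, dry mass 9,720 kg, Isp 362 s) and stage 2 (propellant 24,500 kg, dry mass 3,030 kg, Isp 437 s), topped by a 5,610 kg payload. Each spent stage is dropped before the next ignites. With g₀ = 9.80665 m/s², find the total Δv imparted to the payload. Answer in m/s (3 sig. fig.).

Ignition mass of stage 1 = 63,800+9,720 + 24,500+3,030 + 5,610 = 106,660 kg.
Stage 1: m₀ = 106,660 kg, m_f = 106,660 − 63,800 = 42,860 kg; Δv = 362×9.80665×ln(2.489) = 3550.0×0.9117 ≈ 3237 m/s.
Stage 2: m₀ = 33,140 kg, m_f = 33,140 − 24,500 = 8,640 kg; Δv = 437×9.80665×ln(3.836) = 4285.5×1.3443 ≈ 5761 m/s.
Total Δv = 3237 + 5761 = 8998 m/s.

Δv ≈ 9000 m/s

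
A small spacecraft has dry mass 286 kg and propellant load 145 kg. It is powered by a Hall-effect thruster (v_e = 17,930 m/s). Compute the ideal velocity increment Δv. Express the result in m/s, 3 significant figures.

m₀ = m_dry + m_prop = 286 + 145 = 431 kg.
By the Tsiolkovsky rocket equation, Δv = v_e · ln(m₀/m_f) = 17930.0 × ln(1.507) = 17930.0 × 0.4101 ≈ 7353.4 m/s.

Δv ≈ 7350 m/s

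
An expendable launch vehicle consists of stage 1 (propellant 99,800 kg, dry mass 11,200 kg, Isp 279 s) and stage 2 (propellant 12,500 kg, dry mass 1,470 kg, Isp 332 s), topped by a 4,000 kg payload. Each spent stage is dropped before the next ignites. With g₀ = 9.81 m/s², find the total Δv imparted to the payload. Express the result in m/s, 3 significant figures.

Ignition mass of stage 1 = 99,800+11,200 + 12,500+1,470 + 4,000 = 128,970 kg.
Stage 1: m₀ = 128,970 kg, m_f = 128,970 − 99,800 = 29,170 kg; Δv = 279×9.81×ln(4.421) = 2737.0×1.4864 ≈ 4068 m/s.
Stage 2: m₀ = 17,970 kg, m_f = 17,970 − 12,500 = 5,470 kg; Δv = 332×9.81×ln(3.285) = 3256.9×1.1894 ≈ 3874 m/s.
Total Δv = 4068 + 3874 = 7942 m/s.

Δv ≈ 7940 m/s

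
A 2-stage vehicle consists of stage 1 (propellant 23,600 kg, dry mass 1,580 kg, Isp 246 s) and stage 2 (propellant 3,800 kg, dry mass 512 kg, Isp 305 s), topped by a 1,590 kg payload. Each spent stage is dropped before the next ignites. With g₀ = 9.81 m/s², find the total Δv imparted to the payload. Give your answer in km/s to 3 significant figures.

Δv ≈ 6.53 km/s

Ignition mass of stage 1 = 23,600+1,580 + 3,800+512 + 1,590 = 31,082 kg.
Stage 1: m₀ = 31,082 kg, m_f = 31,082 − 23,600 = 7,482 kg; Δv = 246×9.81×ln(4.154) = 2413.3×1.4241 ≈ 3437 m/s.
Stage 2: m₀ = 5,902 kg, m_f = 5,902 − 3,800 = 2,102 kg; Δv = 305×9.81×ln(2.808) = 2992.1×1.0324 ≈ 3089 m/s.
Total Δv = 3437 + 3089 = 6526 m/s.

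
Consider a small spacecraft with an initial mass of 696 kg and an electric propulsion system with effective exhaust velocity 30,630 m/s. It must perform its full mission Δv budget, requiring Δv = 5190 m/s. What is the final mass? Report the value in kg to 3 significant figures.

final mass ≈ 588 kg

By the Tsiolkovsky rocket equation, m₀/m_f = exp(Δv / v_e) = exp(5190 / 30630.0) = exp(0.1694) = 1.1846.
m_f = m₀ / 1.1846 = 696 / 1.1846 = 587.54 kg.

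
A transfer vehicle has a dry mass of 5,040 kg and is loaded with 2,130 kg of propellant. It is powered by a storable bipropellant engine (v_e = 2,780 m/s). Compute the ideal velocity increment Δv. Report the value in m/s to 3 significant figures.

Δv ≈ 980 m/s

m₀ = m_dry + m_prop = 5,040 + 2,130 = 7,170 kg.
Δv = v_e · ln(m₀/m_f) = 2780.0 × ln(1.423) = 2780.0 × 0.3525 ≈ 979.9 m/s.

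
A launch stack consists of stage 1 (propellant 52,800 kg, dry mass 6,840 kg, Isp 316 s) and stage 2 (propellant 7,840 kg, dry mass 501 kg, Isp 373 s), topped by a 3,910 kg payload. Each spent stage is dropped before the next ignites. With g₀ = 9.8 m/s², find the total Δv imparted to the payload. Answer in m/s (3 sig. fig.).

Ignition mass of stage 1 = 52,800+6,840 + 7,840+501 + 3,910 = 71,891 kg.
Stage 1: m₀ = 71,891 kg, m_f = 71,891 − 52,800 = 19,091 kg; Δv = 316×9.8×ln(3.766) = 3096.8×1.3259 ≈ 4106 m/s.
Stage 2: m₀ = 12,251 kg, m_f = 12,251 − 7,840 = 4,411 kg; Δv = 373×9.8×ln(2.777) = 3655.4×1.0215 ≈ 3734 m/s.
Total Δv = 4106 + 3734 = 7840 m/s.

Δv ≈ 7840 m/s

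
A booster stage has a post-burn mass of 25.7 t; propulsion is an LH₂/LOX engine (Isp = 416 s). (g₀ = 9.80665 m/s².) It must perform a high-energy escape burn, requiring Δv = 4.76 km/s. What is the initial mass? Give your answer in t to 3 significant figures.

initial mass ≈ 82.5 t

v_e = Isp · g₀ = 416 × 9.80665 = 4079.6 m/s.
From the ideal rocket equation, m₀/m_f = exp(Δv / v_e) = exp(4760 / 4079.6) = exp(1.1668) = 3.2117.
m₀ = m_f × 3.2117 = 25.7 × 3.2117 = 82.5407 t.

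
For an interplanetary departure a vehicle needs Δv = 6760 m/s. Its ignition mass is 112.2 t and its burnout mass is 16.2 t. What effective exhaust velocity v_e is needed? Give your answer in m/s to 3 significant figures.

ln(m₀/m_f) = ln(112200/16200) = ln(6.926) = 1.9353.
By the Tsiolkovsky rocket equation, v_e = Δv / ln(m₀/m_f) = 6760 / 1.9353 = 3493.0 m/s.

v_e ≈ 3490 m/s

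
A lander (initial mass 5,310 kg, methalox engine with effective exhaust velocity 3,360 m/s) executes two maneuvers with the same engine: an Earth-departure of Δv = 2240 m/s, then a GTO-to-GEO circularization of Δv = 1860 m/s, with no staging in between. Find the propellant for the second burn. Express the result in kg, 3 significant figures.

propellant for the second burn ≈ 1160 kg

After the first burn: m = 5310 × exp(−2240/3360.0) = 5310 × 0.51342 = 2,726.26 kg.
After the second burn: m = 2,726.26 × exp(−1860/3360.0) = 2,726.26 × 0.57489 = 1,567.3 kg.
Second-burn propellant = 2,726.26 − 1,567.3 = 1,158.96 kg.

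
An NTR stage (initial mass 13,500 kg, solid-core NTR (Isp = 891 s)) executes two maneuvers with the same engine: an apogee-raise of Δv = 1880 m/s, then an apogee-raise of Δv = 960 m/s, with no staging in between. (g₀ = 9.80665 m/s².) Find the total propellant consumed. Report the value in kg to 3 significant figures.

v_e = Isp · g₀ = 891 × 9.80665 = 8737.7 m/s.
After the first burn: m = 13500 × exp(−1880/8737.7) = 13500 × 0.80641 = 10,886.5 kg.
After the second burn: m = 10,886.5 × exp(−960/8737.7) = 10,886.5 × 0.89595 = 9,753.76 kg.
Total propellant = m₀ − m_final = 13500 − 9,753.76 = 3,746.24 kg.

total propellant consumed ≈ 3750 kg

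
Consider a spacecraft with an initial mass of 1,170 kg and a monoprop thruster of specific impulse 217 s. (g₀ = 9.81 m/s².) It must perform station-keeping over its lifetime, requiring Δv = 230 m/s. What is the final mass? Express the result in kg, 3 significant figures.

final mass ≈ 1050 kg

v_e = Isp · g₀ = 217 × 9.81 = 2128.8 m/s.
m₀/m_f = exp(Δv / v_e) = exp(230 / 2128.8) = exp(0.1080) = 1.1141.
m_f = m₀ / 1.1141 = 1,170 / 1.1141 = 1,050.18 kg.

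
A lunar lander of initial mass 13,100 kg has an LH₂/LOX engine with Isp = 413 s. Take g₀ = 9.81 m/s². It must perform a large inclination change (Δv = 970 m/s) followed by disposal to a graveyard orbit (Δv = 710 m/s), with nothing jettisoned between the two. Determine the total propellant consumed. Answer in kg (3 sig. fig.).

total propellant consumed ≈ 4450 kg

v_e = Isp · g₀ = 413 × 9.81 = 4051.5 m/s.
After the first burn: m = 13100 × exp(−970/4051.5) = 13100 × 0.78709 = 10,310.9 kg.
After the second burn: m = 10,310.9 × exp(−710/4051.5) = 10,310.9 × 0.83925 = 8,653.42 kg.
Total propellant = m₀ − m_final = 13100 − 8,653.42 = 4,446.58 kg.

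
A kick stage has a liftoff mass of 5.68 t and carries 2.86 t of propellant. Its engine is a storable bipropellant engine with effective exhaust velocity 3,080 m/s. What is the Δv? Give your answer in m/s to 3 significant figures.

Δv ≈ 2160 m/s

m_f = m₀ − m_prop = 5.68 − 2.86 = 2.82 t.
Rocket equation: Δv = v_e · ln(m₀/m_f) = 3080.0 × ln(2.014) = 3080.0 × 0.7002 ≈ 2156.7 m/s.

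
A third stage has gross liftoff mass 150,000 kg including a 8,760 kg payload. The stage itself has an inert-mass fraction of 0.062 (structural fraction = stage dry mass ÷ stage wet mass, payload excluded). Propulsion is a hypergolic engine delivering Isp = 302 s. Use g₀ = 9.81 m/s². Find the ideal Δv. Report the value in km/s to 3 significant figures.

Stage wet mass = m₀ − payload = 150,000 − 8,760 = 141,240 kg.
Stage dry mass = ε × stage wet mass = 0.062 × 141,240 = 8,756.88 kg.
Burnout mass m_f = stage dry + payload = 8,756.88 + 8,760 = 17,516.88 kg.
v_e = Isp · g₀ = 302 × 9.81 = 2962.6 m/s.
Using Δv = v_e ln(m₀/m_f): Δv = v_e · ln(150,000/17,516.88) = 2962.6 × ln(8.563) = 2962.6 × 2.1475 ≈ 6362 m/s.

Δv ≈ 6.36 km/s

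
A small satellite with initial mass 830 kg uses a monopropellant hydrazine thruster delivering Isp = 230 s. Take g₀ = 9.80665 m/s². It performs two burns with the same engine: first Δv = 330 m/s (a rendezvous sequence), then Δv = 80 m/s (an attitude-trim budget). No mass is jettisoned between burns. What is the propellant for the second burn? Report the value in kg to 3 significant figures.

propellant for the second burn ≈ 25.0 kg

v_e = Isp · g₀ = 230 × 9.80665 = 2255.5 m/s.
After the first burn: m = 830 × exp(−330/2255.5) = 830 × 0.86389 = 717.029 kg.
After the second burn: m = 717.029 × exp(−80/2255.5) = 717.029 × 0.96515 = 692.041 kg.
Second-burn propellant = 717.029 − 692.041 = 24.988 kg.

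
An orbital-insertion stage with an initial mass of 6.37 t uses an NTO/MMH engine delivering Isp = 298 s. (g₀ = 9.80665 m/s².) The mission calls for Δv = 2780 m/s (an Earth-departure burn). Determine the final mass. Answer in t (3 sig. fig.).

v_e = Isp · g₀ = 298 × 9.80665 = 2922.4 m/s.
m₀/m_f = exp(Δv / v_e) = exp(2780 / 2922.4) = exp(0.9513) = 2.5890.
m_f = m₀ / 2.5890 = 6.37 / 2.5890 = 2.46041 t.

final mass ≈ 2.46 t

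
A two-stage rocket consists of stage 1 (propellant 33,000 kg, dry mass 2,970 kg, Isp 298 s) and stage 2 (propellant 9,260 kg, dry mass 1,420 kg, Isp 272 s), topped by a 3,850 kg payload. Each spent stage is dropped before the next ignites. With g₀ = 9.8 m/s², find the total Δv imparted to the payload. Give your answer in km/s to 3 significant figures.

Ignition mass of stage 1 = 33,000+2,970 + 9,260+1,420 + 3,850 = 50,500 kg.
Stage 1: m₀ = 50,500 kg, m_f = 50,500 − 33,000 = 17,500 kg; Δv = 298×9.8×ln(2.886) = 2920.4×1.0598 ≈ 3095 m/s.
Stage 2: m₀ = 14,530 kg, m_f = 14,530 − 9,260 = 5,270 kg; Δv = 272×9.8×ln(2.757) = 2665.6×1.0142 ≈ 2703 m/s.
Total Δv = 3095 + 2703 = 5798 m/s.

Δv ≈ 5.80 km/s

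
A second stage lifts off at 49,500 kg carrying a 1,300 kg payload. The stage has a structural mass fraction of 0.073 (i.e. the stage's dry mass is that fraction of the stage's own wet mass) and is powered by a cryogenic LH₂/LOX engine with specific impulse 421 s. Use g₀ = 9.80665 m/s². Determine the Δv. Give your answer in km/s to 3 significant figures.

Stage wet mass = m₀ − payload = 49,500 − 1,300 = 48,200 kg.
Stage dry mass = ε × stage wet mass = 0.073 × 48,200 = 3,518.6 kg.
Burnout mass m_f = stage dry + payload = 3,518.6 + 1,300 = 4,818.6 kg.
v_e = Isp · g₀ = 421 × 9.80665 = 4128.6 m/s.
From the ideal rocket equation, Δv = v_e · ln(49,500/4,818.6) = 4128.6 × ln(10.27) = 4128.6 × 2.3295 ≈ 9618 m/s.

Δv ≈ 9.62 km/s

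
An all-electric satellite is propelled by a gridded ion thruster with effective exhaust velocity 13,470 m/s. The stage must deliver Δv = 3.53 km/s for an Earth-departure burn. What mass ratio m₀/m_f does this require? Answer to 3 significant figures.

m₀/m_f = exp(Δv / v_e) = exp(3530 / 13470.0) = exp(0.2621) = 1.2996.

mass ratio ≈ 1.30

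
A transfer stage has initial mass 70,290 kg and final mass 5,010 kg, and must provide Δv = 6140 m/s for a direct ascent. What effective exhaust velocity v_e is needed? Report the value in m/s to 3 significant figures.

v_e ≈ 2320 m/s

ln(m₀/m_f) = ln(70290/5010) = ln(14.03) = 2.6412.
Rocket equation: v_e = Δv / ln(m₀/m_f) = 6140 / 2.6412 = 2324.7 m/s.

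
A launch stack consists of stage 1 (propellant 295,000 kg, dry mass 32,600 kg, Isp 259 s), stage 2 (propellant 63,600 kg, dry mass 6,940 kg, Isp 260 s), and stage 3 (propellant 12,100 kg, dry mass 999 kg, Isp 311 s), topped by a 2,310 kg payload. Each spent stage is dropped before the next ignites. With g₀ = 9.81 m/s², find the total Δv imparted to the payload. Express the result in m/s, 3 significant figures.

Ignition mass of stage 1 = 295,000+32,600 + 63,600+6,940 + 12,100+999 + 2,310 = 413,549 kg.
Stage 1: m₀ = 413,549 kg, m_f = 413,549 − 295,000 = 118,549 kg; Δv = 259×9.81×ln(3.488) = 2540.8×1.2494 ≈ 3175 m/s.
Stage 2: m₀ = 85,949 kg, m_f = 85,949 − 63,600 = 22,349 kg; Δv = 260×9.81×ln(3.846) = 2550.6×1.3470 ≈ 3436 m/s.
Stage 3: m₀ = 15,409 kg, m_f = 15,409 − 12,100 = 3,309 kg; Δv = 311×9.81×ln(4.657) = 3050.9×1.5383 ≈ 4693 m/s.
Total Δv = 3175 + 3436 + 4693 = 11304 m/s.

Δv ≈ 11300 m/s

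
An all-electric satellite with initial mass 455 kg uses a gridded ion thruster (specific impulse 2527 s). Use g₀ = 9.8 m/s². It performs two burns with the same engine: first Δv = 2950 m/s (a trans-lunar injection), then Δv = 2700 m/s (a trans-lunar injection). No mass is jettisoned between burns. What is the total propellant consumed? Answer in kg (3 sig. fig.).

total propellant consumed ≈ 92.8 kg

v_e = Isp · g₀ = 2527 × 9.8 = 24764.6 m/s.
After the first burn: m = 455 × exp(−2950/24764.6) = 455 × 0.88770 = 403.904 kg.
After the second burn: m = 403.904 × exp(−2700/24764.6) = 403.904 × 0.89671 = 362.185 kg.
Total propellant = m₀ − m_final = 455 − 362.185 = 92.815 kg.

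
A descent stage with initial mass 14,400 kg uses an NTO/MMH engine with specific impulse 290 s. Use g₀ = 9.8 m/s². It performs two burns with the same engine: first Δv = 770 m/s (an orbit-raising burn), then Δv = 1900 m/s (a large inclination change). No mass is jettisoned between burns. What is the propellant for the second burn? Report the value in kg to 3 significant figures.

propellant for the second burn ≈ 5350 kg

v_e = Isp · g₀ = 290 × 9.8 = 2842.0 m/s.
After the first burn: m = 14400 × exp(−770/2842.0) = 14400 × 0.76267 = 10,982.4 kg.
After the second burn: m = 10,982.4 × exp(−1900/2842.0) = 10,982.4 × 0.51245 = 5,627.93 kg.
Second-burn propellant = 10,982.4 − 5,627.93 = 5,354.47 kg.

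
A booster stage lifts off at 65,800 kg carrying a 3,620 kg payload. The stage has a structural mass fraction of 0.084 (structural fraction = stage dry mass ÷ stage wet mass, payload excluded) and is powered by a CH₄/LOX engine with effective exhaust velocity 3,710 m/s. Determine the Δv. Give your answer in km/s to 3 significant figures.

Stage wet mass = m₀ − payload = 65,800 − 3,620 = 62,180 kg.
Stage dry mass = ε × stage wet mass = 0.084 × 62,180 = 5,223.12 kg.
Burnout mass m_f = stage dry + payload = 5,223.12 + 3,620 = 8,843.12 kg.
Δv = v_e · ln(65,800/8,843.12) = 3710.0 × ln(7.441) = 3710.0 × 2.0070 ≈ 7446 m/s.

Δv ≈ 7.45 km/s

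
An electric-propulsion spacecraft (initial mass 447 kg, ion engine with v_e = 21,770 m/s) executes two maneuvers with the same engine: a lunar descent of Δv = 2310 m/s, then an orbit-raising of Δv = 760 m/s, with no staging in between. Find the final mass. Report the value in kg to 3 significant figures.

final mass ≈ 388 kg

After the first burn: m = 447 × exp(−2310/21770.0) = 447 × 0.89933 = 402.001 kg.
After the second burn: m = 402.001 × exp(−760/21770.0) = 402.001 × 0.96569 = 388.208 kg.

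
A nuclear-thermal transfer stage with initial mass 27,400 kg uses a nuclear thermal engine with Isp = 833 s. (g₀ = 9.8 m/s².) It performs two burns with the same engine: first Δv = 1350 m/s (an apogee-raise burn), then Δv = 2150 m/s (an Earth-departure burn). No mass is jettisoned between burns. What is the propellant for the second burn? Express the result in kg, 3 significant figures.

propellant for the second burn ≈ 5380 kg

v_e = Isp · g₀ = 833 × 9.8 = 8163.4 m/s.
After the first burn: m = 27400 × exp(−1350/8163.4) = 27400 × 0.84758 = 23,223.7 kg.
After the second burn: m = 23,223.7 × exp(−2150/8163.4) = 23,223.7 × 0.76846 = 17,846.5 kg.
Second-burn propellant = 23,223.7 − 17,846.5 = 5,377.2 kg.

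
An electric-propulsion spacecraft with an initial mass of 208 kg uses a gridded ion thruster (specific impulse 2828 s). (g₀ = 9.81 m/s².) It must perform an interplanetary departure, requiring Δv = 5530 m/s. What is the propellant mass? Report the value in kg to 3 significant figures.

v_e = Isp · g₀ = 2828 × 9.81 = 27742.7 m/s.
m₀/m_f = exp(Δv / v_e) = exp(5530 / 27742.7) = exp(0.1993) = 1.2206.
m_f = 208 / 1.2206 = 170.408 kg, so propellant = m₀ − m_f = 208 − 170.408 = 37.592 kg.

propellant mass ≈ 37.6 kg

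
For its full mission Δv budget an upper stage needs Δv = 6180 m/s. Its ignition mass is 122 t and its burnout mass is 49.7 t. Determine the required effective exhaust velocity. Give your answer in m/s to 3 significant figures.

ln(m₀/m_f) = ln(122000/49700) = ln(2.455) = 0.8980.
Using Δv = v_e ln(m₀/m_f): v_e = Δv / ln(m₀/m_f) = 6180 / 0.8980 = 6881.8 m/s.

v_e ≈ 6880 m/s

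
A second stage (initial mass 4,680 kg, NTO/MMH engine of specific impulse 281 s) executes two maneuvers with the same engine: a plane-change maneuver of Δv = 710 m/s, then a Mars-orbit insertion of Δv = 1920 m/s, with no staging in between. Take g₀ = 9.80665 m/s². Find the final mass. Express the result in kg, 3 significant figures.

final mass ≈ 1800 kg

v_e = Isp · g₀ = 281 × 9.80665 = 2755.7 m/s.
After the first burn: m = 4680 × exp(−710/2755.7) = 4680 × 0.77287 = 3,617.03 kg.
After the second burn: m = 3,617.03 × exp(−1920/2755.7) = 3,617.03 × 0.49820 = 1,802 kg.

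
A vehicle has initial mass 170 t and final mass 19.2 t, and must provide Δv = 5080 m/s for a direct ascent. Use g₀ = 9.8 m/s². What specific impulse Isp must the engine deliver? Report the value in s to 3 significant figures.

Isp ≈ 238 s

ln(m₀/m_f) = ln(170000/19200) = ln(8.854) = 2.1809.
By the Tsiolkovsky rocket equation, v_e = Δv / ln(m₀/m_f) = 5080 / 2.1809 = 2329.3 m/s.
Isp = v_e / g₀ = 2329.3 / 9.8 = 237.7 s.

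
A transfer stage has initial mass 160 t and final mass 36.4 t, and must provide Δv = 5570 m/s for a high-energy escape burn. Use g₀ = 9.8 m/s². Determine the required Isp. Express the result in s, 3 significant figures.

ln(m₀/m_f) = ln(160000/36400) = ln(4.396) = 1.4806.
v_e = Δv / ln(m₀/m_f) = 5570 / 1.4806 = 3762.0 m/s.
Isp = v_e / g₀ = 3762.0 / 9.8 = 383.9 s.

Isp ≈ 384 s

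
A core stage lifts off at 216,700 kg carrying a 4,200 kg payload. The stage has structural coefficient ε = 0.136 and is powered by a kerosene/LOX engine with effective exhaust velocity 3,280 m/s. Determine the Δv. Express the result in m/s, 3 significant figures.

Stage wet mass = m₀ − payload = 216,700 − 4,200 = 212,500 kg.
Stage dry mass = ε × stage wet mass = 0.136 × 212,500 = 28,900 kg.
Burnout mass m_f = stage dry + payload = 28,900 + 4,200 = 33,100 kg.
Δv = v_e · ln(216,700/33,100) = 3280.0 × ln(6.547) = 3280.0 × 1.8790 ≈ 6163 m/s.

Δv ≈ 6160 m/s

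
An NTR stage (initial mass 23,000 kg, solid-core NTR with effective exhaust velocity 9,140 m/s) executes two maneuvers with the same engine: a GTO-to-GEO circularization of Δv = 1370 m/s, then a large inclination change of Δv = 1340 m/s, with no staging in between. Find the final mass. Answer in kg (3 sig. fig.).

final mass ≈ 17100 kg

After the first burn: m = 23000 × exp(−1370/9140.0) = 23000 × 0.86080 = 19,798.4 kg.
After the second burn: m = 19,798.4 × exp(−1340/9140.0) = 19,798.4 × 0.86363 = 17,098.5 kg.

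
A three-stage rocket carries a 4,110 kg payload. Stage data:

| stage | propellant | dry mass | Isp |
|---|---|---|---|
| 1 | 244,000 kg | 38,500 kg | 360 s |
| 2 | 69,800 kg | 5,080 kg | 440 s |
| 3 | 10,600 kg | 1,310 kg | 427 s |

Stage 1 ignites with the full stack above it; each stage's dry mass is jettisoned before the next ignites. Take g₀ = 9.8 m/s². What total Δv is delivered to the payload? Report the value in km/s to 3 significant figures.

Ignition mass of stage 1 = 244,000+38,500 + 69,800+5,080 + 10,600+1,310 + 4,110 = 373,400 kg.
Stage 1: m₀ = 373,400 kg, m_f = 373,400 − 244,000 = 129,400 kg; Δv = 360×9.8×ln(2.886) = 3528.0×1.0597 ≈ 3739 m/s.
Stage 2: m₀ = 90,900 kg, m_f = 90,900 − 69,800 = 21,100 kg; Δv = 440×9.8×ln(4.308) = 4312.0×1.4605 ≈ 6298 m/s.
Stage 3: m₀ = 16,020 kg, m_f = 16,020 − 10,600 = 5,420 kg; Δv = 427×9.8×ln(2.956) = 4184.6×1.0837 ≈ 4535 m/s.
Total Δv = 3739 + 6298 + 4535 = 14572 m/s.

Δv ≈ 14.6 km/s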